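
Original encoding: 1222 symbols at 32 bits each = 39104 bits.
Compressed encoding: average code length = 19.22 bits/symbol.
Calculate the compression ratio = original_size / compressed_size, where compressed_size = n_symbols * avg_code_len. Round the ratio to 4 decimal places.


original_size = n_symbols * orig_bits = 1222 * 32 = 39104 bits
compressed_size = n_symbols * avg_code_len = 1222 * 19.22 = 23486.84 bits
ratio = original_size / compressed_size = 39104 / 23486.84 = 1.6649

Compression ratio = 1.6649


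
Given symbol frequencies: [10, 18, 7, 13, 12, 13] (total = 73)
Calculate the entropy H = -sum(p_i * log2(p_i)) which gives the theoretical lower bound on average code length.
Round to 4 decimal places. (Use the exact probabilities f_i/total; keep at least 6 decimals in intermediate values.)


Per-symbol terms -p_i * log2(p_i) with p_i = f_i/73:
  p = 10/73 = 0.136986: log2(p) = -2.867896, -p*log2(p) = 0.392863
  p = 18/73 = 0.246575: log2(p) = -2.019900, -p*log2(p) = 0.498057
  p = 7/73 = 0.095890: log2(p) = -3.382470, -p*log2(p) = 0.324346
  p = 13/73 = 0.178082: log2(p) = -2.489385, -p*log2(p) = 0.443315
  p = 12/73 = 0.164384: log2(p) = -2.604862, -p*log2(p) = 0.428197
  p = 13/73 = 0.178082: log2(p) = -2.489385, -p*log2(p) = 0.443315
H = 0.392863 + 0.498057 + 0.324346 + 0.443315 + 0.428197 + 0.443315 = 2.530093

H = 2.5301 bits/symbol


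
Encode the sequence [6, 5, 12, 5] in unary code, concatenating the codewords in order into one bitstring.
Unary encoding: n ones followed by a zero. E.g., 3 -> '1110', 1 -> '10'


Encode each number as n ones followed by a terminating 0:
  6 -> 1111110 (7 bits)
  5 -> 111110 (6 bits)
  12 -> 1111111111110 (13 bits)
  5 -> 111110 (6 bits)
Total length = 7 + 6 + 13 + 6 = 32 bits.

Unary([6, 5, 12, 5]) = 11111101111101111111111110111110 (32 bits)


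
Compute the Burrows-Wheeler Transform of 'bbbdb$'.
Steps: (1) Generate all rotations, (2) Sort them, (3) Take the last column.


Rotations (sorted):
  0: $bbbdb -> last char: b
  1: b$bbbd -> last char: d
  2: bbbdb$ -> last char: $
  3: bbdb$b -> last char: b
  4: bdb$bb -> last char: b
  5: db$bbb -> last char: b


BWT = bd$bbb


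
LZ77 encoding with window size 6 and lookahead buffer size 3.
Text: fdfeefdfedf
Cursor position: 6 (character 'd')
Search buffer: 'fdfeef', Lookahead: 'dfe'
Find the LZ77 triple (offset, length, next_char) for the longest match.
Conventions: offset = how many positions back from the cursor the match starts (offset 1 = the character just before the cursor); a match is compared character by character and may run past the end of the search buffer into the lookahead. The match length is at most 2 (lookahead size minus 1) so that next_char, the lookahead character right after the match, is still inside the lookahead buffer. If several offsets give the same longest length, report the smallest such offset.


Try each offset into the search buffer:
  offset=1 (pos 5, char 'f'): match length 0
  offset=2 (pos 4, char 'e'): match length 0
  offset=3 (pos 3, char 'e'): match length 0
  offset=4 (pos 2, char 'f'): match length 0
  offset=5 (pos 1, char 'd'): match length 2
  offset=6 (pos 0, char 'f'): match length 0
Longest match has length 2 at offset 5.
next_char = character at position 6 + 2 = 8 -> 'e'

Best match: offset=5, length=2 (matching 'df' starting at position 1)
LZ77 triple: (5, 2, 'e')


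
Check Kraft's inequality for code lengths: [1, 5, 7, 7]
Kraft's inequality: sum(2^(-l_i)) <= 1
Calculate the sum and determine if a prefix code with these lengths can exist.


Sum = 2^(-1) + 2^(-5) + 2^(-7) + 2^(-7)
    = 0.5 + 0.03125 + 0.0078125 + 0.0078125
    = 70/128 = 0.546875
Since 0.546875 <= 1, Kraft's inequality IS satisfied.
A prefix code with these lengths CAN exist.

Kraft sum = 0.546875. Satisfied.


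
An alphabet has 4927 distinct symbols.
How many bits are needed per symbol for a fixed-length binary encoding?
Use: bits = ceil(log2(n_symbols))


log2(4927) = 12.2665
Bracket: 2^12 = 4096 < 4927 <= 2^13 = 8192
So ceil(log2(4927)) = 13

bits = ceil(log2(4927)) = ceil(12.2665) = 13 bits


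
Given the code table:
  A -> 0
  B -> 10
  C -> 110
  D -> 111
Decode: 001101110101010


Decoding:
0 -> A
0 -> A
110 -> C
111 -> D
0 -> A
10 -> B
10 -> B
10 -> B


Result: AACDABBB


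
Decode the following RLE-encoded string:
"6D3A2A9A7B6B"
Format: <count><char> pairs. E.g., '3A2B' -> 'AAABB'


Expanding each <count><char> pair:
  6D -> 'DDDDDD'
  3A -> 'AAA'
  2A -> 'AA'
  9A -> 'AAAAAAAAA'
  7B -> 'BBBBBBB'
  6B -> 'BBBBBB'

Decoded = DDDDDDAAAAAAAAAAAAAABBBBBBBBBBBBB


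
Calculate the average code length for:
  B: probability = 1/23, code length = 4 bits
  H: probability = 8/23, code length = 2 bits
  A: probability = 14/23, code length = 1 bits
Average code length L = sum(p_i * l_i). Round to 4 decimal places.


Weighted contributions p_i * l_i:
  B: (1/23) * 4 = 4/23
  H: (8/23) * 2 = 16/23
  A: (14/23) * 1 = 14/23
Sum = (4 + 16 + 14)/23 = 34/23

L = 34/23 = 1.4783 bits/symbol


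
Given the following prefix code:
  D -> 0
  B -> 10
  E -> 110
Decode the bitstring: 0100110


Decoding step by step:
Bits 0 -> D
Bits 10 -> B
Bits 0 -> D
Bits 110 -> E


Decoded message: DBDE


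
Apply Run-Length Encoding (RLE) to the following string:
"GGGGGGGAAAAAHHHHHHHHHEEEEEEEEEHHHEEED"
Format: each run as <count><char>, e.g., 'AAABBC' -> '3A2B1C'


Scanning runs left to right:
  i=0: run of 'G' x 7 -> '7G'
  i=7: run of 'A' x 5 -> '5A'
  i=12: run of 'H' x 9 -> '9H'
  i=21: run of 'E' x 9 -> '9E'
  i=30: run of 'H' x 3 -> '3H'
  i=33: run of 'E' x 3 -> '3E'
  i=36: run of 'D' x 1 -> '1D'

RLE = 7G5A9H9E3H3E1D


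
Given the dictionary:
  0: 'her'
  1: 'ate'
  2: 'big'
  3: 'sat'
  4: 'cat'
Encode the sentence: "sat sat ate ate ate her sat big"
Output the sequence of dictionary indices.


Look up each word in the dictionary:
  'sat' -> 3
  'sat' -> 3
  'ate' -> 1
  'ate' -> 1
  'ate' -> 1
  'her' -> 0
  'sat' -> 3
  'big' -> 2

Encoded: [3, 3, 1, 1, 1, 0, 3, 2]


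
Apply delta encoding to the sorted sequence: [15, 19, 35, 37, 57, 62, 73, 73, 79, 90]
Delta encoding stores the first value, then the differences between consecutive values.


First value: 15
Deltas:
  19 - 15 = 4
  35 - 19 = 16
  37 - 35 = 2
  57 - 37 = 20
  62 - 57 = 5
  73 - 62 = 11
  73 - 73 = 0
  79 - 73 = 6
  90 - 79 = 11


Delta encoded: [15, 4, 16, 2, 20, 5, 11, 0, 6, 11]


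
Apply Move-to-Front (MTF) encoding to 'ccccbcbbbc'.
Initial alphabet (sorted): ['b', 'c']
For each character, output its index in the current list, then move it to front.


MTF encoding:
'c': index 1 in ['b', 'c'] -> ['c', 'b']
'c': index 0 in ['c', 'b'] -> ['c', 'b']
'c': index 0 in ['c', 'b'] -> ['c', 'b']
'c': index 0 in ['c', 'b'] -> ['c', 'b']
'b': index 1 in ['c', 'b'] -> ['b', 'c']
'c': index 1 in ['b', 'c'] -> ['c', 'b']
'b': index 1 in ['c', 'b'] -> ['b', 'c']
'b': index 0 in ['b', 'c'] -> ['b', 'c']
'b': index 0 in ['b', 'c'] -> ['b', 'c']
'c': index 1 in ['b', 'c'] -> ['c', 'b']


Output: [1, 0, 0, 0, 1, 1, 1, 0, 0, 1]


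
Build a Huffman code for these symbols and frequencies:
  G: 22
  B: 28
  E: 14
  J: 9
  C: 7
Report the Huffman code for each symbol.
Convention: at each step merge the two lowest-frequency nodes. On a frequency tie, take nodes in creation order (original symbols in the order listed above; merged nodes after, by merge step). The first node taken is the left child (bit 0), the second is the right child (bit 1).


Huffman tree construction:
Step 1: Merge C(7) + J(9) = 16
Step 2: Merge E(14) + (C+J)(16) = 30
Step 3: Merge G(22) + B(28) = 50
Step 4: Merge (E+(C+J))(30) + (G+B)(50) = 80
Read each symbol's code off the tree from the root (left child = 0, right child = 1).

Codes:
  G: 10 (length 2)
  B: 11 (length 2)
  E: 00 (length 2)
  J: 011 (length 3)
  C: 010 (length 3)
Average code length: 176/80 = 2.2000 bits/symbol


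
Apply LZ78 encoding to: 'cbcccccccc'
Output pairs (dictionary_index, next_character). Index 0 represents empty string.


LZ78 encoding steps:
Dictionary: {0: ''}
Step 1: w='' (idx 0), next='c' -> output (0, 'c'), add 'c' as idx 1
Step 2: w='' (idx 0), next='b' -> output (0, 'b'), add 'b' as idx 2
Step 3: w='c' (idx 1), next='c' -> output (1, 'c'), add 'cc' as idx 3
Step 4: w='cc' (idx 3), next='c' -> output (3, 'c'), add 'ccc' as idx 4
Step 5: w='ccc' (idx 4), end of input -> output (4, '')


Encoded: [(0, 'c'), (0, 'b'), (1, 'c'), (3, 'c'), (4, '')]


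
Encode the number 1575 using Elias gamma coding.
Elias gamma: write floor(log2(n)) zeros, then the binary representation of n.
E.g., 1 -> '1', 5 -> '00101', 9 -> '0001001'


num_bits = floor(log2(1575)) + 1 = 11
leading_zeros = num_bits - 1 = 10
binary(1575) = 11000100111

Elias gamma(1575) = '0000000000' + '11000100111' = 000000000011000100111 (21 bits)


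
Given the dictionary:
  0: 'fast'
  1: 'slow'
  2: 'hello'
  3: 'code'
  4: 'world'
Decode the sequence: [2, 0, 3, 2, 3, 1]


Look up each index in the dictionary:
  2 -> 'hello'
  0 -> 'fast'
  3 -> 'code'
  2 -> 'hello'
  3 -> 'code'
  1 -> 'slow'

Decoded: "hello fast code hello code slow"


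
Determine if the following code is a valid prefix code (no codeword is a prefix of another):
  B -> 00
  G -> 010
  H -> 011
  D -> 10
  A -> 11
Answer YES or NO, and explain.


Checking each pair (does one codeword prefix another?):
  B='00' vs G='010': no prefix
  B='00' vs H='011': no prefix
  B='00' vs D='10': no prefix
  B='00' vs A='11': no prefix
  G='010' vs B='00': no prefix
  G='010' vs H='011': no prefix
  G='010' vs D='10': no prefix
  G='010' vs A='11': no prefix
  H='011' vs B='00': no prefix
  H='011' vs G='010': no prefix
  H='011' vs D='10': no prefix
  H='011' vs A='11': no prefix
  D='10' vs B='00': no prefix
  D='10' vs G='010': no prefix
  D='10' vs H='011': no prefix
  D='10' vs A='11': no prefix
  A='11' vs B='00': no prefix
  A='11' vs G='010': no prefix
  A='11' vs H='011': no prefix
  A='11' vs D='10': no prefix
No violation found over all pairs.

YES -- this is a valid prefix code. No codeword is a prefix of any other codeword.


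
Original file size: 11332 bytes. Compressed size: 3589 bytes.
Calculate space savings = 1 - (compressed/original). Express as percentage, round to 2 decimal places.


ratio = compressed/original = 3589/11332 = 0.316714
savings = 1 - ratio = 1 - 0.316714 = 0.683286
as a percentage: 0.683286 * 100 = 68.33%

Space savings = 1 - 3589/11332 = 68.33%


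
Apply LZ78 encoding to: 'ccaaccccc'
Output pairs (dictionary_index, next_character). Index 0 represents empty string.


LZ78 encoding steps:
Dictionary: {0: ''}
Step 1: w='' (idx 0), next='c' -> output (0, 'c'), add 'c' as idx 1
Step 2: w='c' (idx 1), next='a' -> output (1, 'a'), add 'ca' as idx 2
Step 3: w='' (idx 0), next='a' -> output (0, 'a'), add 'a' as idx 3
Step 4: w='c' (idx 1), next='c' -> output (1, 'c'), add 'cc' as idx 4
Step 5: w='cc' (idx 4), next='c' -> output (4, 'c'), add 'ccc' as idx 5


Encoded: [(0, 'c'), (1, 'a'), (0, 'a'), (1, 'c'), (4, 'c')]


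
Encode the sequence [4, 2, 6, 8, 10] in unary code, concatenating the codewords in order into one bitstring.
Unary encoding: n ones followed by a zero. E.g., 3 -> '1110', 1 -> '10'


Encode each number as n ones followed by a terminating 0:
  4 -> 11110 (5 bits)
  2 -> 110 (3 bits)
  6 -> 1111110 (7 bits)
  8 -> 111111110 (9 bits)
  10 -> 11111111110 (11 bits)
Total length = 5 + 3 + 7 + 9 + 11 = 35 bits.

Unary([4, 2, 6, 8, 10]) = 11110110111111011111111011111111110 (35 bits)


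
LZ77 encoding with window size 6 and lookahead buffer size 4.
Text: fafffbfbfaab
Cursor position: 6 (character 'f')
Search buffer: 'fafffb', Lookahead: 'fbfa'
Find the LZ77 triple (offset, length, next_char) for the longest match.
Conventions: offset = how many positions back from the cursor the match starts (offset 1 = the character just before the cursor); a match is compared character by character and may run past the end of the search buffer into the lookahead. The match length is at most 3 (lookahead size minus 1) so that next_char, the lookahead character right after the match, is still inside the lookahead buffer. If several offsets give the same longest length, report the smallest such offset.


Try each offset into the search buffer:
  offset=1 (pos 5, char 'b'): match length 0
  offset=2 (pos 4, char 'f'): match length 3
  offset=3 (pos 3, char 'f'): match length 1
  offset=4 (pos 2, char 'f'): match length 1
  offset=5 (pos 1, char 'a'): match length 0
  offset=6 (pos 0, char 'f'): match length 1
Longest match has length 3 at offset 2.
next_char = character at position 6 + 3 = 9 -> 'a'

Best match: offset=2, length=3 (matching 'fbf' starting at position 4)
LZ77 triple: (2, 3, 'a')


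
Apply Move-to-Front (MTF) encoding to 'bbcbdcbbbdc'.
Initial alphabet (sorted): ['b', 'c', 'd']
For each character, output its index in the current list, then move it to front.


MTF encoding:
'b': index 0 in ['b', 'c', 'd'] -> ['b', 'c', 'd']
'b': index 0 in ['b', 'c', 'd'] -> ['b', 'c', 'd']
'c': index 1 in ['b', 'c', 'd'] -> ['c', 'b', 'd']
'b': index 1 in ['c', 'b', 'd'] -> ['b', 'c', 'd']
'd': index 2 in ['b', 'c', 'd'] -> ['d', 'b', 'c']
'c': index 2 in ['d', 'b', 'c'] -> ['c', 'd', 'b']
'b': index 2 in ['c', 'd', 'b'] -> ['b', 'c', 'd']
'b': index 0 in ['b', 'c', 'd'] -> ['b', 'c', 'd']
'b': index 0 in ['b', 'c', 'd'] -> ['b', 'c', 'd']
'd': index 2 in ['b', 'c', 'd'] -> ['d', 'b', 'c']
'c': index 2 in ['d', 'b', 'c'] -> ['c', 'd', 'b']


Output: [0, 0, 1, 1, 2, 2, 2, 0, 0, 2, 2]


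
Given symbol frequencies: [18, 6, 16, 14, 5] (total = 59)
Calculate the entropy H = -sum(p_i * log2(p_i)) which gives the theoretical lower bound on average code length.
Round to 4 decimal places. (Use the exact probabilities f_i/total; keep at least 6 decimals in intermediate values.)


Per-symbol terms -p_i * log2(p_i) with p_i = f_i/59:
  p = 18/59 = 0.305085: log2(p) = -1.712718, -p*log2(p) = 0.522524
  p = 6/59 = 0.101695: log2(p) = -3.297681, -p*log2(p) = 0.335357
  p = 16/59 = 0.271186: log2(p) = -1.882643, -p*log2(p) = 0.510547
  p = 14/59 = 0.237288: log2(p) = -2.075288, -p*log2(p) = 0.492441
  p = 5/59 = 0.084746: log2(p) = -3.560715, -p*log2(p) = 0.301756
H = 0.522524 + 0.335357 + 0.510547 + 0.492441 + 0.301756 = 2.162625

H = 2.1626 bits/symbol


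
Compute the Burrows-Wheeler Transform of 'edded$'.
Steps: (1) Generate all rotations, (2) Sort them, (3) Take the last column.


Rotations (sorted):
  0: $edded -> last char: d
  1: d$edde -> last char: e
  2: dded$e -> last char: e
  3: ded$ed -> last char: d
  4: ed$edd -> last char: d
  5: edded$ -> last char: $


BWT = deedd$


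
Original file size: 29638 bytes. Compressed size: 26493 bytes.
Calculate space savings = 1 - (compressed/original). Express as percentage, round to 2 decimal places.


ratio = compressed/original = 26493/29638 = 0.893886
savings = 1 - ratio = 1 - 0.893886 = 0.106114
as a percentage: 0.106114 * 100 = 10.61%

Space savings = 1 - 26493/29638 = 10.61%


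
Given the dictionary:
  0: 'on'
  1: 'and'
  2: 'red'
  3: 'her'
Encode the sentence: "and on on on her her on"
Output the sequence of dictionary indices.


Look up each word in the dictionary:
  'and' -> 1
  'on' -> 0
  'on' -> 0
  'on' -> 0
  'her' -> 3
  'her' -> 3
  'on' -> 0

Encoded: [1, 0, 0, 0, 3, 3, 0]


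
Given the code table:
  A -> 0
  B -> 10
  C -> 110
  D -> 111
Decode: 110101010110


Decoding:
110 -> C
10 -> B
10 -> B
10 -> B
110 -> C


Result: CBBBC


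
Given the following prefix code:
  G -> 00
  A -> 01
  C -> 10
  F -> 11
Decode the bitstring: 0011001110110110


Decoding step by step:
Bits 00 -> G
Bits 11 -> F
Bits 00 -> G
Bits 11 -> F
Bits 10 -> C
Bits 11 -> F
Bits 01 -> A
Bits 10 -> C


Decoded message: GFGFCFAC


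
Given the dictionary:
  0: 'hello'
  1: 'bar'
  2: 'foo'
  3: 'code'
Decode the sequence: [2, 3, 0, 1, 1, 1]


Look up each index in the dictionary:
  2 -> 'foo'
  3 -> 'code'
  0 -> 'hello'
  1 -> 'bar'
  1 -> 'bar'
  1 -> 'bar'

Decoded: "foo code hello bar bar bar"


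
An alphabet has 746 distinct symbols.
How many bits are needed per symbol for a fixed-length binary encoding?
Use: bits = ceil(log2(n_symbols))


log2(746) = 9.543
Bracket: 2^9 = 512 < 746 <= 2^10 = 1024
So ceil(log2(746)) = 10

bits = ceil(log2(746)) = ceil(9.543) = 10 bits


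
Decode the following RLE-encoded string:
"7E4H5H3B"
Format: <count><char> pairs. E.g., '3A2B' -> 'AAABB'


Expanding each <count><char> pair:
  7E -> 'EEEEEEE'
  4H -> 'HHHH'
  5H -> 'HHHHH'
  3B -> 'BBB'

Decoded = EEEEEEEHHHHHHHHHBBB


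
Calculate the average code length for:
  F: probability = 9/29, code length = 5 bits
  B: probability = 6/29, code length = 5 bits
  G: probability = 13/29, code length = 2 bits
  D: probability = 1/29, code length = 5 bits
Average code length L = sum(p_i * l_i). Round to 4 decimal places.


Weighted contributions p_i * l_i:
  F: (9/29) * 5 = 45/29
  B: (6/29) * 5 = 30/29
  G: (13/29) * 2 = 26/29
  D: (1/29) * 5 = 5/29
Sum = (45 + 30 + 26 + 5)/29 = 106/29

L = 106/29 = 3.6552 bits/symbol


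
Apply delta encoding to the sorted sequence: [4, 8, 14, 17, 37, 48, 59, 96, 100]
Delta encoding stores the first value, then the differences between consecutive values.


First value: 4
Deltas:
  8 - 4 = 4
  14 - 8 = 6
  17 - 14 = 3
  37 - 17 = 20
  48 - 37 = 11
  59 - 48 = 11
  96 - 59 = 37
  100 - 96 = 4


Delta encoded: [4, 4, 6, 3, 20, 11, 11, 37, 4]


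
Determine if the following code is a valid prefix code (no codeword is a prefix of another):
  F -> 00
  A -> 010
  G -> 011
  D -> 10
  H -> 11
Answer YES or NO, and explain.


Checking each pair (does one codeword prefix another?):
  F='00' vs A='010': no prefix
  F='00' vs G='011': no prefix
  F='00' vs D='10': no prefix
  F='00' vs H='11': no prefix
  A='010' vs F='00': no prefix
  A='010' vs G='011': no prefix
  A='010' vs D='10': no prefix
  A='010' vs H='11': no prefix
  G='011' vs F='00': no prefix
  G='011' vs A='010': no prefix
  G='011' vs D='10': no prefix
  G='011' vs H='11': no prefix
  D='10' vs F='00': no prefix
  D='10' vs A='010': no prefix
  D='10' vs G='011': no prefix
  D='10' vs H='11': no prefix
  H='11' vs F='00': no prefix
  H='11' vs A='010': no prefix
  H='11' vs G='011': no prefix
  H='11' vs D='10': no prefix
No violation found over all pairs.

YES -- this is a valid prefix code. No codeword is a prefix of any other codeword.


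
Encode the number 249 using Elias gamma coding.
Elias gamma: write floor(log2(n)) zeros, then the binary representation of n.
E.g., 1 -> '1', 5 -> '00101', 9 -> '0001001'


num_bits = floor(log2(249)) + 1 = 8
leading_zeros = num_bits - 1 = 7
binary(249) = 11111001

Elias gamma(249) = '0000000' + '11111001' = 000000011111001 (15 bits)


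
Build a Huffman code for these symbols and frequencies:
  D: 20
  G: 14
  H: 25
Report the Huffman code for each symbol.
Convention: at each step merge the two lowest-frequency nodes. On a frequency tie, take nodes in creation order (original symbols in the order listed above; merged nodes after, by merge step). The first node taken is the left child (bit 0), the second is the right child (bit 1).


Huffman tree construction:
Step 1: Merge G(14) + D(20) = 34
Step 2: Merge H(25) + (G+D)(34) = 59
Read each symbol's code off the tree from the root (left child = 0, right child = 1).

Codes:
  D: 11 (length 2)
  G: 10 (length 2)
  H: 0 (length 1)
Average code length: 93/59 = 1.5763 bits/symbol


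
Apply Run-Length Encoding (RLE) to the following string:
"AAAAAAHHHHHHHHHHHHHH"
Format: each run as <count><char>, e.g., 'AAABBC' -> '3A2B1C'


Scanning runs left to right:
  i=0: run of 'A' x 6 -> '6A'
  i=6: run of 'H' x 14 -> '14H'

RLE = 6A14H


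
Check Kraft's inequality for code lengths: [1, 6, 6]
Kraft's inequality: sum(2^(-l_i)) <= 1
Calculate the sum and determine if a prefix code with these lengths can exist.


Sum = 2^(-1) + 2^(-6) + 2^(-6)
    = 0.5 + 0.015625 + 0.015625
    = 34/64 = 0.53125
Since 0.53125 <= 1, Kraft's inequality IS satisfied.
A prefix code with these lengths CAN exist.

Kraft sum = 0.53125. Satisfied.


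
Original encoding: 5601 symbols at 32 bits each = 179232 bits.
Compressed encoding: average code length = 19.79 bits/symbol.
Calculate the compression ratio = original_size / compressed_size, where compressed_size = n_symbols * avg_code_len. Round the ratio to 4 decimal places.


original_size = n_symbols * orig_bits = 5601 * 32 = 179232 bits
compressed_size = n_symbols * avg_code_len = 5601 * 19.79 = 110843.79 bits
ratio = original_size / compressed_size = 179232 / 110843.79 = 1.617

Compression ratio = 1.617


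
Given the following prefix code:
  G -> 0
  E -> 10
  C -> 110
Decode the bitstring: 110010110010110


Decoding step by step:
Bits 110 -> C
Bits 0 -> G
Bits 10 -> E
Bits 110 -> C
Bits 0 -> G
Bits 10 -> E
Bits 110 -> C


Decoded message: CGECGEC


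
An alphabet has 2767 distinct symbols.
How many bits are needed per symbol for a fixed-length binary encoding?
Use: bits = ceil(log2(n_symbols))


log2(2767) = 11.4341
Bracket: 2^11 = 2048 < 2767 <= 2^12 = 4096
So ceil(log2(2767)) = 12

bits = ceil(log2(2767)) = ceil(11.4341) = 12 bits


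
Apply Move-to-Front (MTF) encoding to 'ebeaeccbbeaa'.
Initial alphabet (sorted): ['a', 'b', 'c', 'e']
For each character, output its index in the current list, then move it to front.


MTF encoding:
'e': index 3 in ['a', 'b', 'c', 'e'] -> ['e', 'a', 'b', 'c']
'b': index 2 in ['e', 'a', 'b', 'c'] -> ['b', 'e', 'a', 'c']
'e': index 1 in ['b', 'e', 'a', 'c'] -> ['e', 'b', 'a', 'c']
'a': index 2 in ['e', 'b', 'a', 'c'] -> ['a', 'e', 'b', 'c']
'e': index 1 in ['a', 'e', 'b', 'c'] -> ['e', 'a', 'b', 'c']
'c': index 3 in ['e', 'a', 'b', 'c'] -> ['c', 'e', 'a', 'b']
'c': index 0 in ['c', 'e', 'a', 'b'] -> ['c', 'e', 'a', 'b']
'b': index 3 in ['c', 'e', 'a', 'b'] -> ['b', 'c', 'e', 'a']
'b': index 0 in ['b', 'c', 'e', 'a'] -> ['b', 'c', 'e', 'a']
'e': index 2 in ['b', 'c', 'e', 'a'] -> ['e', 'b', 'c', 'a']
'a': index 3 in ['e', 'b', 'c', 'a'] -> ['a', 'e', 'b', 'c']
'a': index 0 in ['a', 'e', 'b', 'c'] -> ['a', 'e', 'b', 'c']


Output: [3, 2, 1, 2, 1, 3, 0, 3, 0, 2, 3, 0]


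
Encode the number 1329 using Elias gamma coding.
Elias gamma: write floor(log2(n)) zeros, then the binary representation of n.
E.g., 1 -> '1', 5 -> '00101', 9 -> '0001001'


num_bits = floor(log2(1329)) + 1 = 11
leading_zeros = num_bits - 1 = 10
binary(1329) = 10100110001

Elias gamma(1329) = '0000000000' + '10100110001' = 000000000010100110001 (21 bits)


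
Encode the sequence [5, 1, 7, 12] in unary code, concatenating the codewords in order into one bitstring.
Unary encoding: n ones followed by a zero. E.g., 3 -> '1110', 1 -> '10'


Encode each number as n ones followed by a terminating 0:
  5 -> 111110 (6 bits)
  1 -> 10 (2 bits)
  7 -> 11111110 (8 bits)
  12 -> 1111111111110 (13 bits)
Total length = 6 + 2 + 8 + 13 = 29 bits.

Unary([5, 1, 7, 12]) = 11111010111111101111111111110 (29 bits)


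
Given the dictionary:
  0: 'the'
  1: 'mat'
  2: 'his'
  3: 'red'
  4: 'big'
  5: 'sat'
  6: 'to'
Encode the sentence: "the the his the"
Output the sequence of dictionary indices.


Look up each word in the dictionary:
  'the' -> 0
  'the' -> 0
  'his' -> 2
  'the' -> 0

Encoded: [0, 0, 2, 0]


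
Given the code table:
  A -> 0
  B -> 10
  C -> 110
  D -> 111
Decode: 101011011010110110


Decoding:
10 -> B
10 -> B
110 -> C
110 -> C
10 -> B
110 -> C
110 -> C


Result: BBCCBCC


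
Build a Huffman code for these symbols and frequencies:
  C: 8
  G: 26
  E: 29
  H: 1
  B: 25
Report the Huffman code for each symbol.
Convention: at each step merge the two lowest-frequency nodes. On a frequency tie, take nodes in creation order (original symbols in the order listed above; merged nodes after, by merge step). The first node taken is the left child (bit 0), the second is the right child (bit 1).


Huffman tree construction:
Step 1: Merge H(1) + C(8) = 9
Step 2: Merge (H+C)(9) + B(25) = 34
Step 3: Merge G(26) + E(29) = 55
Step 4: Merge ((H+C)+B)(34) + (G+E)(55) = 89
Read each symbol's code off the tree from the root (left child = 0, right child = 1).

Codes:
  C: 001 (length 3)
  G: 10 (length 2)
  E: 11 (length 2)
  H: 000 (length 3)
  B: 01 (length 2)
Average code length: 187/89 = 2.1011 bits/symbol


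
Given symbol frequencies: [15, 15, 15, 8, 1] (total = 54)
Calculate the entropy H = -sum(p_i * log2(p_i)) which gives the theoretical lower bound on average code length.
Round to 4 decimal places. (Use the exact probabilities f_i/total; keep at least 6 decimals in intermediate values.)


Per-symbol terms -p_i * log2(p_i) with p_i = f_i/54:
  p = 15/54 = 0.277778: log2(p) = -1.847997, -p*log2(p) = 0.513332
  p = 15/54 = 0.277778: log2(p) = -1.847997, -p*log2(p) = 0.513332
  p = 15/54 = 0.277778: log2(p) = -1.847997, -p*log2(p) = 0.513332
  p = 8/54 = 0.148148: log2(p) = -2.754888, -p*log2(p) = 0.408131
  p = 1/54 = 0.018519: log2(p) = -5.754888, -p*log2(p) = 0.106572
H = 0.513332 + 0.513332 + 0.513332 + 0.408131 + 0.106572 = 2.054699

H = 2.0547 bits/symbol


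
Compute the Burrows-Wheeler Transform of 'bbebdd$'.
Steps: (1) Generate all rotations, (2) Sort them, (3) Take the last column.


Rotations (sorted):
  0: $bbebdd -> last char: d
  1: bbebdd$ -> last char: $
  2: bdd$bbe -> last char: e
  3: bebdd$b -> last char: b
  4: d$bbebd -> last char: d
  5: dd$bbeb -> last char: b
  6: ebdd$bb -> last char: b


BWT = d$ebdbb


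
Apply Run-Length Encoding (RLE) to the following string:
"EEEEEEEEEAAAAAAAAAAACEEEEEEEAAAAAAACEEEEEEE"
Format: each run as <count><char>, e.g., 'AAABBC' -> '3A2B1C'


Scanning runs left to right:
  i=0: run of 'E' x 9 -> '9E'
  i=9: run of 'A' x 11 -> '11A'
  i=20: run of 'C' x 1 -> '1C'
  i=21: run of 'E' x 7 -> '7E'
  i=28: run of 'A' x 7 -> '7A'
  i=35: run of 'C' x 1 -> '1C'
  i=36: run of 'E' x 7 -> '7E'

RLE = 9E11A1C7E7A1C7E


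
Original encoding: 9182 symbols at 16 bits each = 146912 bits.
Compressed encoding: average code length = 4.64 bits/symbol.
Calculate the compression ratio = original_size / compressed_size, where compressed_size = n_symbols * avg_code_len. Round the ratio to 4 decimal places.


original_size = n_symbols * orig_bits = 9182 * 16 = 146912 bits
compressed_size = n_symbols * avg_code_len = 9182 * 4.64 = 42604.48 bits
ratio = original_size / compressed_size = 146912 / 42604.48 = 3.4483

Compression ratio = 3.4483


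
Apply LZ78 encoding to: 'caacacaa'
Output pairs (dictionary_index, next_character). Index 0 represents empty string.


LZ78 encoding steps:
Dictionary: {0: ''}
Step 1: w='' (idx 0), next='c' -> output (0, 'c'), add 'c' as idx 1
Step 2: w='' (idx 0), next='a' -> output (0, 'a'), add 'a' as idx 2
Step 3: w='a' (idx 2), next='c' -> output (2, 'c'), add 'ac' as idx 3
Step 4: w='ac' (idx 3), next='a' -> output (3, 'a'), add 'aca' as idx 4
Step 5: w='a' (idx 2), end of input -> output (2, '')


Encoded: [(0, 'c'), (0, 'a'), (2, 'c'), (3, 'a'), (2, '')]


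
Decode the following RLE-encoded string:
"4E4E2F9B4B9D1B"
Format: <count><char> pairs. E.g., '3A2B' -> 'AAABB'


Expanding each <count><char> pair:
  4E -> 'EEEE'
  4E -> 'EEEE'
  2F -> 'FF'
  9B -> 'BBBBBBBBB'
  4B -> 'BBBB'
  9D -> 'DDDDDDDDD'
  1B -> 'B'

Decoded = EEEEEEEEFFBBBBBBBBBBBBBDDDDDDDDDB


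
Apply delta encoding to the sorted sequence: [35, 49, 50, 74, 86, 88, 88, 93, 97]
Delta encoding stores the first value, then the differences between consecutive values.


First value: 35
Deltas:
  49 - 35 = 14
  50 - 49 = 1
  74 - 50 = 24
  86 - 74 = 12
  88 - 86 = 2
  88 - 88 = 0
  93 - 88 = 5
  97 - 93 = 4


Delta encoded: [35, 14, 1, 24, 12, 2, 0, 5, 4]


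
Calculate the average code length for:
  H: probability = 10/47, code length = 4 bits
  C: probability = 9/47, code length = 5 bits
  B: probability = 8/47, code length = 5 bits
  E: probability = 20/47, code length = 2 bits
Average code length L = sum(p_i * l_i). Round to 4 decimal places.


Weighted contributions p_i * l_i:
  H: (10/47) * 4 = 40/47
  C: (9/47) * 5 = 45/47
  B: (8/47) * 5 = 40/47
  E: (20/47) * 2 = 40/47
Sum = (40 + 45 + 40 + 40)/47 = 165/47

L = 165/47 = 3.5106 bits/symbol


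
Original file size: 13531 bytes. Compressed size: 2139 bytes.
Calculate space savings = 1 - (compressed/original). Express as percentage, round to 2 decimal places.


ratio = compressed/original = 2139/13531 = 0.158081
savings = 1 - ratio = 1 - 0.158081 = 0.841919
as a percentage: 0.841919 * 100 = 84.19%

Space savings = 1 - 2139/13531 = 84.19%


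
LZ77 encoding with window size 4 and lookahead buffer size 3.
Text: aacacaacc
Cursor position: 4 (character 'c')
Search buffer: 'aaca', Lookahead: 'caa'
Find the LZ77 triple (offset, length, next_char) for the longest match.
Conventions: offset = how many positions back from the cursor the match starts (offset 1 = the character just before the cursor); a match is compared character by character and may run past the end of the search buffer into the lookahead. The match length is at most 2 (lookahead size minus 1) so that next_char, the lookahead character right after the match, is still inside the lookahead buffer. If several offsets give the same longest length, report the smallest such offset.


Try each offset into the search buffer:
  offset=1 (pos 3, char 'a'): match length 0
  offset=2 (pos 2, char 'c'): match length 2
  offset=3 (pos 1, char 'a'): match length 0
  offset=4 (pos 0, char 'a'): match length 0
Longest match has length 2 at offset 2.
next_char = character at position 4 + 2 = 6 -> 'a'

Best match: offset=2, length=2 (matching 'ca' starting at position 2)
LZ77 triple: (2, 2, 'a')


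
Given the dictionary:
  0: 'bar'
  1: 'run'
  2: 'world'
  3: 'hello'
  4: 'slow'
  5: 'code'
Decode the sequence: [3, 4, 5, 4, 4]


Look up each index in the dictionary:
  3 -> 'hello'
  4 -> 'slow'
  5 -> 'code'
  4 -> 'slow'
  4 -> 'slow'

Decoded: "hello slow code slow slow"


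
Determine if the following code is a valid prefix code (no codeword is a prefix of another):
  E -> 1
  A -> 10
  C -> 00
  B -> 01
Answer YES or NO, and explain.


Checking each pair (does one codeword prefix another?):
  E='1' vs A='10': prefix -- VIOLATION

NO -- this is NOT a valid prefix code. E (1) is a prefix of A (10).


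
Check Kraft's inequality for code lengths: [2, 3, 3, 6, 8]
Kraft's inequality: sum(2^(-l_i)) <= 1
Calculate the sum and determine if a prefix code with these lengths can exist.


Sum = 2^(-2) + 2^(-3) + 2^(-3) + 2^(-6) + 2^(-8)
    = 0.25 + 0.125 + 0.125 + 0.015625 + 0.00390625
    = 133/256 = 0.51953125
Since 0.51953125 <= 1, Kraft's inequality IS satisfied.
A prefix code with these lengths CAN exist.

Kraft sum = 0.51953125. Satisfied.


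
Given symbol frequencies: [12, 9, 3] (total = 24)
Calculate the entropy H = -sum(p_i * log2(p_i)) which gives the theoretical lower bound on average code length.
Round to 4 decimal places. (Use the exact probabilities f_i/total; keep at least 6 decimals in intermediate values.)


Per-symbol terms -p_i * log2(p_i) with p_i = f_i/24:
  p = 12/24 = 0.500000: log2(p) = -1.000000, -p*log2(p) = 0.500000
  p = 9/24 = 0.375000: log2(p) = -1.415037, -p*log2(p) = 0.530639
  p = 3/24 = 0.125000: log2(p) = -3.000000, -p*log2(p) = 0.375000
H = 0.500000 + 0.530639 + 0.375000 = 1.405639

H = 1.4056 bits/symbol


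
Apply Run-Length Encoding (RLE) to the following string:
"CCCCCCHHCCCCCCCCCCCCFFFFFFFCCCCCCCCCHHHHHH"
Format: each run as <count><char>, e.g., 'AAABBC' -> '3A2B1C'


Scanning runs left to right:
  i=0: run of 'C' x 6 -> '6C'
  i=6: run of 'H' x 2 -> '2H'
  i=8: run of 'C' x 12 -> '12C'
  i=20: run of 'F' x 7 -> '7F'
  i=27: run of 'C' x 9 -> '9C'
  i=36: run of 'H' x 6 -> '6H'

RLE = 6C2H12C7F9C6H


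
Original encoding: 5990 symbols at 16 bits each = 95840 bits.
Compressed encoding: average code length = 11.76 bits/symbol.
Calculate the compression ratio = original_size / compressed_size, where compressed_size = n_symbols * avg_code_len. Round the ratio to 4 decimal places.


original_size = n_symbols * orig_bits = 5990 * 16 = 95840 bits
compressed_size = n_symbols * avg_code_len = 5990 * 11.76 = 70442.4 bits
ratio = original_size / compressed_size = 95840 / 70442.4 = 1.3605

Compression ratio = 1.3605


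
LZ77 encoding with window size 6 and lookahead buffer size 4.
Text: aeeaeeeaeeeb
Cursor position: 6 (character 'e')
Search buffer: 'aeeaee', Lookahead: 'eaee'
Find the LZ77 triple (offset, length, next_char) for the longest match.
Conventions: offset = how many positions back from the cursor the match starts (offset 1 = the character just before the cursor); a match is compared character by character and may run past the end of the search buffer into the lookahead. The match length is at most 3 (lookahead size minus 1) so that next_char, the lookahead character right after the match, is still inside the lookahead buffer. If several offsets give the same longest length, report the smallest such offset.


Try each offset into the search buffer:
  offset=1 (pos 5, char 'e'): match length 1
  offset=2 (pos 4, char 'e'): match length 1
  offset=3 (pos 3, char 'a'): match length 0
  offset=4 (pos 2, char 'e'): match length 3
  offset=5 (pos 1, char 'e'): match length 1
  offset=6 (pos 0, char 'a'): match length 0
Longest match has length 3 at offset 4.
next_char = character at position 6 + 3 = 9 -> 'e'

Best match: offset=4, length=3 (matching 'eae' starting at position 2)
LZ77 triple: (4, 3, 'e')


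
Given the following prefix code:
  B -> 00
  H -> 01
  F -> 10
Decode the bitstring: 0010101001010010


Decoding step by step:
Bits 00 -> B
Bits 10 -> F
Bits 10 -> F
Bits 10 -> F
Bits 01 -> H
Bits 01 -> H
Bits 00 -> B
Bits 10 -> F


Decoded message: BFFFHHBF


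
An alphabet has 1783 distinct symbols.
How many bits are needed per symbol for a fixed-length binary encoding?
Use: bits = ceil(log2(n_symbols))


log2(1783) = 10.8001
Bracket: 2^10 = 1024 < 1783 <= 2^11 = 2048
So ceil(log2(1783)) = 11

bits = ceil(log2(1783)) = ceil(10.8001) = 11 bits


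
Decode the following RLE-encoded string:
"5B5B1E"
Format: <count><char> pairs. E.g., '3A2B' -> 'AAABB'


Expanding each <count><char> pair:
  5B -> 'BBBBB'
  5B -> 'BBBBB'
  1E -> 'E'

Decoded = BBBBBBBBBBE


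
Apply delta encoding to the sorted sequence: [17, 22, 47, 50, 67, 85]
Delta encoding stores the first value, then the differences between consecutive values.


First value: 17
Deltas:
  22 - 17 = 5
  47 - 22 = 25
  50 - 47 = 3
  67 - 50 = 17
  85 - 67 = 18


Delta encoded: [17, 5, 25, 3, 17, 18]


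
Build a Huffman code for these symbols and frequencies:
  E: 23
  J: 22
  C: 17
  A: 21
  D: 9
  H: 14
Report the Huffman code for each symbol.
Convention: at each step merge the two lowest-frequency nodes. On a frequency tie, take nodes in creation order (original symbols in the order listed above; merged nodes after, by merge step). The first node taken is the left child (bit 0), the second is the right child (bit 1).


Huffman tree construction:
Step 1: Merge D(9) + H(14) = 23
Step 2: Merge C(17) + A(21) = 38
Step 3: Merge J(22) + E(23) = 45
Step 4: Merge (D+H)(23) + (C+A)(38) = 61
Step 5: Merge (J+E)(45) + ((D+H)+(C+A))(61) = 106
Read each symbol's code off the tree from the root (left child = 0, right child = 1).

Codes:
  E: 01 (length 2)
  J: 00 (length 2)
  C: 110 (length 3)
  A: 111 (length 3)
  D: 100 (length 3)
  H: 101 (length 3)
Average code length: 273/106 = 2.5755 bits/symbol


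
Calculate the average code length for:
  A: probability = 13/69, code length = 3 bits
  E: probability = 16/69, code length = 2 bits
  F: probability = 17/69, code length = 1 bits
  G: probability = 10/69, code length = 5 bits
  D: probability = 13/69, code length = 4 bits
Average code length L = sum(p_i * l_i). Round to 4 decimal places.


Weighted contributions p_i * l_i:
  A: (13/69) * 3 = 39/69
  E: (16/69) * 2 = 32/69
  F: (17/69) * 1 = 17/69
  G: (10/69) * 5 = 50/69
  D: (13/69) * 4 = 52/69
Sum = (39 + 32 + 17 + 50 + 52)/69 = 190/69

L = 190/69 = 2.7536 bits/symbol


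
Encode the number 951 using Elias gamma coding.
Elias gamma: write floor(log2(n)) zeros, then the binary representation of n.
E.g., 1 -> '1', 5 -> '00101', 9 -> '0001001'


num_bits = floor(log2(951)) + 1 = 10
leading_zeros = num_bits - 1 = 9
binary(951) = 1110110111

Elias gamma(951) = '000000000' + '1110110111' = 0000000001110110111 (19 bits)


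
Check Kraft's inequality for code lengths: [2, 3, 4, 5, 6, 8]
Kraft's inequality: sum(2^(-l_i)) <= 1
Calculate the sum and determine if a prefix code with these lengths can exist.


Sum = 2^(-2) + 2^(-3) + 2^(-4) + 2^(-5) + 2^(-6) + 2^(-8)
    = 0.25 + 0.125 + 0.0625 + 0.03125 + 0.015625 + 0.00390625
    = 125/256 = 0.48828125
Since 0.48828125 <= 1, Kraft's inequality IS satisfied.
A prefix code with these lengths CAN exist.

Kraft sum = 0.48828125. Satisfied.


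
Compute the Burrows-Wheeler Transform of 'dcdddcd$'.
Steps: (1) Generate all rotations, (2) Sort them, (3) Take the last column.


Rotations (sorted):
  0: $dcdddcd -> last char: d
  1: cd$dcddd -> last char: d
  2: cdddcd$d -> last char: d
  3: d$dcdddc -> last char: c
  4: dcd$dcdd -> last char: d
  5: dcdddcd$ -> last char: $
  6: ddcd$dcd -> last char: d
  7: dddcd$dc -> last char: c


BWT = dddcd$dc


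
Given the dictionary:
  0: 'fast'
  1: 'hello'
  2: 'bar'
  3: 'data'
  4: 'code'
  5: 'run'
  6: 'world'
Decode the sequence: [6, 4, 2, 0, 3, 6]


Look up each index in the dictionary:
  6 -> 'world'
  4 -> 'code'
  2 -> 'bar'
  0 -> 'fast'
  3 -> 'data'
  6 -> 'world'

Decoded: "world code bar fast data world"


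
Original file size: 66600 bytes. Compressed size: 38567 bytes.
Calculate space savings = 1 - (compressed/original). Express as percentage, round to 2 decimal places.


ratio = compressed/original = 38567/66600 = 0.579084
savings = 1 - ratio = 1 - 0.579084 = 0.420916
as a percentage: 0.420916 * 100 = 42.09%

Space savings = 1 - 38567/66600 = 42.09%


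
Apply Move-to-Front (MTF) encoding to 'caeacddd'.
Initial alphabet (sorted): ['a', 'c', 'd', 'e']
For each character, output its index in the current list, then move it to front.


MTF encoding:
'c': index 1 in ['a', 'c', 'd', 'e'] -> ['c', 'a', 'd', 'e']
'a': index 1 in ['c', 'a', 'd', 'e'] -> ['a', 'c', 'd', 'e']
'e': index 3 in ['a', 'c', 'd', 'e'] -> ['e', 'a', 'c', 'd']
'a': index 1 in ['e', 'a', 'c', 'd'] -> ['a', 'e', 'c', 'd']
'c': index 2 in ['a', 'e', 'c', 'd'] -> ['c', 'a', 'e', 'd']
'd': index 3 in ['c', 'a', 'e', 'd'] -> ['d', 'c', 'a', 'e']
'd': index 0 in ['d', 'c', 'a', 'e'] -> ['d', 'c', 'a', 'e']
'd': index 0 in ['d', 'c', 'a', 'e'] -> ['d', 'c', 'a', 'e']


Output: [1, 1, 3, 1, 2, 3, 0, 0]


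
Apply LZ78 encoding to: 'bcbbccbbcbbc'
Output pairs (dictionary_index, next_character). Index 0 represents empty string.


LZ78 encoding steps:
Dictionary: {0: ''}
Step 1: w='' (idx 0), next='b' -> output (0, 'b'), add 'b' as idx 1
Step 2: w='' (idx 0), next='c' -> output (0, 'c'), add 'c' as idx 2
Step 3: w='b' (idx 1), next='b' -> output (1, 'b'), add 'bb' as idx 3
Step 4: w='c' (idx 2), next='c' -> output (2, 'c'), add 'cc' as idx 4
Step 5: w='bb' (idx 3), next='c' -> output (3, 'c'), add 'bbc' as idx 5
Step 6: w='bbc' (idx 5), end of input -> output (5, '')


Encoded: [(0, 'b'), (0, 'c'), (1, 'b'), (2, 'c'), (3, 'c'), (5, '')]


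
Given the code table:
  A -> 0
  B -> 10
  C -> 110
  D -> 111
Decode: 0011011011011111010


Decoding:
0 -> A
0 -> A
110 -> C
110 -> C
110 -> C
111 -> D
110 -> C
10 -> B


Result: AACCCDCB


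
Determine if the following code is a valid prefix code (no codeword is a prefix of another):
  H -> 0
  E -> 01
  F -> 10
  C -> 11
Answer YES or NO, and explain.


Checking each pair (does one codeword prefix another?):
  H='0' vs E='01': prefix -- VIOLATION

NO -- this is NOT a valid prefix code. H (0) is a prefix of E (01).


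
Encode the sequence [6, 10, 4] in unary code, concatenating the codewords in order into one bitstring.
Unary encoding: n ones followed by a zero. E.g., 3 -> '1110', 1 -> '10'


Encode each number as n ones followed by a terminating 0:
  6 -> 1111110 (7 bits)
  10 -> 11111111110 (11 bits)
  4 -> 11110 (5 bits)
Total length = 7 + 11 + 5 = 23 bits.

Unary([6, 10, 4]) = 11111101111111111011110 (23 bits)
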